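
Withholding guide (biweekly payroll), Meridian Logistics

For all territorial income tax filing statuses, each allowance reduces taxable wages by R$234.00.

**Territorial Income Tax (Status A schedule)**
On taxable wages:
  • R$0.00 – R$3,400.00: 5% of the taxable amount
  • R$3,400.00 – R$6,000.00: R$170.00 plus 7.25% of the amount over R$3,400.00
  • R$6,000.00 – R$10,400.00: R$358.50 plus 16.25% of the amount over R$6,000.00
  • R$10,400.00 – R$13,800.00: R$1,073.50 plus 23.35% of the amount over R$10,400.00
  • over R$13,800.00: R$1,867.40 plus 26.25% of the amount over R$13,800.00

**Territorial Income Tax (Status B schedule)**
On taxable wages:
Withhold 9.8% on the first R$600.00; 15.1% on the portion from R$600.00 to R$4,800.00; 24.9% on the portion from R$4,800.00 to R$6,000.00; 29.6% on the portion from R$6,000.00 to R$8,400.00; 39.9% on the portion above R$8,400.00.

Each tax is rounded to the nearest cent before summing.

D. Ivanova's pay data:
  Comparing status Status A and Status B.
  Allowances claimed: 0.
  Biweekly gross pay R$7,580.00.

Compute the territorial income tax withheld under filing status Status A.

Territorial Income Tax (Status A): taxable = R$7,580.00
  R$358.50 + 16.25% × (R$7,580.00 − R$6,000.00) = R$358.50 + 16.25% × R$1,580.00 = R$615.25

R$615.25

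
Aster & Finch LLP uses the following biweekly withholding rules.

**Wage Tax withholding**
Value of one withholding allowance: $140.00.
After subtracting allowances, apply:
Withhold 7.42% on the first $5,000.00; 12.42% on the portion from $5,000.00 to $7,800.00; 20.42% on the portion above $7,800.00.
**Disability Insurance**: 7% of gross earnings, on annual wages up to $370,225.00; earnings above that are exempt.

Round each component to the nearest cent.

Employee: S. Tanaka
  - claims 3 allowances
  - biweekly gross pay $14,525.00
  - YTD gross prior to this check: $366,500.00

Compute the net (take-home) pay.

Wage Tax: taxable = $14,525.00 − 3×$140.00 = $14,105.00
  $718.76 + 20.42% × ($14,105.00 − $7,800.00) = $718.76 + 20.42% × $6,305.00 = $2,006.24
Disability Insurance: cap $370,225.00 − YTD $366,500.00 = $3,725.00 subject; 7% × $3,725.00 = $260.75
Total withheld: $2,006.24 + $260.75 = $2,266.99
Net pay: $14,525.00 − $2,266.99 = $12,258.01

$12,258.01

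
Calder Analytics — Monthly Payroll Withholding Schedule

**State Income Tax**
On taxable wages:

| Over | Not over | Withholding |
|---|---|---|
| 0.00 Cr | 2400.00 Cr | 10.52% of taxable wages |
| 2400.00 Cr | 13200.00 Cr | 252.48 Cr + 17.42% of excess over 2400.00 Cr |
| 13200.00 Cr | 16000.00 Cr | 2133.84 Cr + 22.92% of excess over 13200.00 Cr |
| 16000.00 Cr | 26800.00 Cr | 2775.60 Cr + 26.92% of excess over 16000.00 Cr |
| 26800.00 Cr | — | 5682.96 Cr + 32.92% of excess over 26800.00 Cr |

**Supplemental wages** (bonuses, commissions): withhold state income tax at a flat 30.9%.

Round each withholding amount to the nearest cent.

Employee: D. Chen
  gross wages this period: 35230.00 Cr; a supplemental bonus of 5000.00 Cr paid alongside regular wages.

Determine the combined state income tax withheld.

State Income Tax: taxable = 35230.00 Cr
  5682.96 Cr + 32.92% × (35230.00 Cr − 26800.00 Cr) = 5682.96 Cr + 32.92% × 8430.00 Cr = 8458.12 Cr
Supplemental (30.9% flat on bonus): 30.9% × 5000.00 Cr = 1545.00 Cr
Total state income tax: 8458.12 Cr + 1545.00 Cr = 10003.12 Cr

10003.12 Cr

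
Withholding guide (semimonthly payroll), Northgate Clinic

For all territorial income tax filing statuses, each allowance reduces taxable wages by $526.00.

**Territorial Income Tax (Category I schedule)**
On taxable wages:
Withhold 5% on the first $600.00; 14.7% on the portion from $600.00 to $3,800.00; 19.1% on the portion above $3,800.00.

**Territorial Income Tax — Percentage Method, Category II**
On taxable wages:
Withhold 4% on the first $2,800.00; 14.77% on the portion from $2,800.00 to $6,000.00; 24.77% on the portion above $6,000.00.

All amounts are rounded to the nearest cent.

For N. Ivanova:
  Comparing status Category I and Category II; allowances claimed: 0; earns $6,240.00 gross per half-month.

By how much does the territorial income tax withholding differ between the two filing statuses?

$322.35

Territorial Income Tax (Category I): taxable = $6,240.00
  $500.40 + 19.1% × ($6,240.00 − $3,800.00) = $500.40 + 19.1% × $2,440.00 = $966.44
Territorial Income Tax (Category II): taxable = $6,240.00
  $584.64 + 24.77% × ($6,240.00 − $6,000.00) = $584.64 + 24.77% × $240.00 = $644.09
Difference: |$966.44 − $644.09| = $322.35 (higher under Category I)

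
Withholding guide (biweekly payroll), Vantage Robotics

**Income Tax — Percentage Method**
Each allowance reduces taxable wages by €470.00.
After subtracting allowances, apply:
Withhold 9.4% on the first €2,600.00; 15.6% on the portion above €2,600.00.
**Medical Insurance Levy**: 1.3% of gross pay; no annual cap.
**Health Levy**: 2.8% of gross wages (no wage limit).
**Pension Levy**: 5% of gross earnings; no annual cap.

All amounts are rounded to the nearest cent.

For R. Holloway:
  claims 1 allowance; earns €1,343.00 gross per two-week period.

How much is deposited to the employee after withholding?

Income Tax: taxable = €1,343.00 − 1×€470.00 = €873.00
  9.4% × €873.00 = €82.06
Medical Insurance Levy: 1.3% × €1,343.00 = €17.46
Health Levy: 2.8% × €1,343.00 = €37.60
Pension Levy: 5% × €1,343.00 = €67.15
Total withheld: €82.06 + €17.46 + €37.60 + €67.15 = €204.27
Net pay: €1,343.00 − €204.27 = €1,138.73

€1,138.73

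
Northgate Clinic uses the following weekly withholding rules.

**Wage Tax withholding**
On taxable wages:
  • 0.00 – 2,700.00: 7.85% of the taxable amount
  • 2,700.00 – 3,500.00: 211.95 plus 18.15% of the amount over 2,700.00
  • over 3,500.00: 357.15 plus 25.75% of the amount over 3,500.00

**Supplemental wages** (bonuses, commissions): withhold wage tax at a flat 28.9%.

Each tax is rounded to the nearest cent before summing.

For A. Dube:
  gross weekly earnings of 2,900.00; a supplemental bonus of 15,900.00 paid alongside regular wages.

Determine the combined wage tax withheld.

4,843.35

Wage Tax: taxable = 2,900.00
  211.95 + 18.15% × (2,900.00 − 2,700.00) = 211.95 + 18.15% × 200.00 = 248.25
Supplemental (28.9% flat on bonus): 28.9% × 15,900.00 = 4,595.10
Total wage tax: 248.25 + 4,595.10 = 4,843.35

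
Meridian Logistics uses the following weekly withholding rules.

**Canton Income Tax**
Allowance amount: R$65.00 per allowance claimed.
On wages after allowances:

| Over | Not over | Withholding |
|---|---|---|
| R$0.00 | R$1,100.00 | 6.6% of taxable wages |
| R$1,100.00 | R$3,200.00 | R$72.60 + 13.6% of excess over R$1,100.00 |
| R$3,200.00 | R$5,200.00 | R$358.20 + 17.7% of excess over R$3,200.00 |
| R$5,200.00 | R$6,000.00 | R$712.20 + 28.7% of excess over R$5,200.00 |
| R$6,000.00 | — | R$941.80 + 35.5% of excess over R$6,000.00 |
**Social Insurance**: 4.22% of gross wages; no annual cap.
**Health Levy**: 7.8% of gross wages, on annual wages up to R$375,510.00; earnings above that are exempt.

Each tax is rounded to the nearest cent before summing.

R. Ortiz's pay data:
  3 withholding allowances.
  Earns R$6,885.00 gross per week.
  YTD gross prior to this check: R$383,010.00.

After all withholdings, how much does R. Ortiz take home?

Canton Income Tax: taxable = R$6,885.00 − 3×R$65.00 = R$6,690.00
  R$941.80 + 35.5% × (R$6,690.00 − R$6,000.00) = R$941.80 + 35.5% × R$690.00 = R$1,186.75
Social Insurance: 4.22% × R$6,885.00 = R$290.55
Health Levy: YTD R$383,010.00 ≥ cap R$375,510.00 → R$0.00
Total withheld: R$1,186.75 + R$290.55 + R$0.00 = R$1,477.30
Net pay: R$6,885.00 − R$1,477.30 = R$5,407.70

R$5,407.70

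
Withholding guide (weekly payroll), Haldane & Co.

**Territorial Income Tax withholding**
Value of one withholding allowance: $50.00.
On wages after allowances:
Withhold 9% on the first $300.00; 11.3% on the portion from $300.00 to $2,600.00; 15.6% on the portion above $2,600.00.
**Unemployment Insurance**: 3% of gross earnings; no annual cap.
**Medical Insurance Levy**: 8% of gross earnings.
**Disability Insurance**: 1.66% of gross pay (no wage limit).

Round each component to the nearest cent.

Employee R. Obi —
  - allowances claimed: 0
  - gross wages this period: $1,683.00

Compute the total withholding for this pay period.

$396.35

Territorial Income Tax: taxable = $1,683.00
  $27.00 + 11.3% × ($1,683.00 − $300.00) = $27.00 + 11.3% × $1,383.00 = $183.28
Unemployment Insurance: 3% × $1,683.00 = $50.49
Medical Insurance Levy: 8% × $1,683.00 = $134.64
Disability Insurance: 1.66% × $1,683.00 = $27.94
Total: $183.28 + $50.49 + $134.64 + $27.94 = $396.35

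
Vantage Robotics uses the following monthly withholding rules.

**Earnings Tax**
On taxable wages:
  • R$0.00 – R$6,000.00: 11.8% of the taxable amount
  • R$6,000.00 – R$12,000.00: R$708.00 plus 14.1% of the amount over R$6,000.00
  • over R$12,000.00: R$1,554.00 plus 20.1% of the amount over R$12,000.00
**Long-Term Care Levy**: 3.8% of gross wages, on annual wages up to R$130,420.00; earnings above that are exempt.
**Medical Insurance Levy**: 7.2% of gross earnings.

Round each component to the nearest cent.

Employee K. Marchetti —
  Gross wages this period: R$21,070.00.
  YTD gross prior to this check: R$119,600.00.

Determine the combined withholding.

R$5,305.27

Earnings Tax: taxable = R$21,070.00
  R$1,554.00 + 20.1% × (R$21,070.00 − R$12,000.00) = R$1,554.00 + 20.1% × R$9,070.00 = R$3,377.07
Long-Term Care Levy: cap R$130,420.00 − YTD R$119,600.00 = R$10,820.00 subject; 3.8% × R$10,820.00 = R$411.16
Medical Insurance Levy: 7.2% × R$21,070.00 = R$1,517.04
Total: R$3,377.07 + R$411.16 + R$1,517.04 = R$5,305.27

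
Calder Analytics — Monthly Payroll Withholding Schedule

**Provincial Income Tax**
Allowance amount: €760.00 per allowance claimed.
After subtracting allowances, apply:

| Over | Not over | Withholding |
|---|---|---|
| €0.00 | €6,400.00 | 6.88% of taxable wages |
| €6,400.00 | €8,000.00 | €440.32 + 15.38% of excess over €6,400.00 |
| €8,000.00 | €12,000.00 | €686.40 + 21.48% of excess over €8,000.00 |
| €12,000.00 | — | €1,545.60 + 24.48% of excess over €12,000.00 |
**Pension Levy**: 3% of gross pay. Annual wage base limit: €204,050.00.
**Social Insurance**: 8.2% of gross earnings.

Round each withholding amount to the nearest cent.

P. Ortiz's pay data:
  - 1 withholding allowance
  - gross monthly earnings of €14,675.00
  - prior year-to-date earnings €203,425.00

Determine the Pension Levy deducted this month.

Pension Levy: cap €204,050.00 − YTD €203,425.00 = €625.00 subject; 3% × €625.00 = €18.75

€18.75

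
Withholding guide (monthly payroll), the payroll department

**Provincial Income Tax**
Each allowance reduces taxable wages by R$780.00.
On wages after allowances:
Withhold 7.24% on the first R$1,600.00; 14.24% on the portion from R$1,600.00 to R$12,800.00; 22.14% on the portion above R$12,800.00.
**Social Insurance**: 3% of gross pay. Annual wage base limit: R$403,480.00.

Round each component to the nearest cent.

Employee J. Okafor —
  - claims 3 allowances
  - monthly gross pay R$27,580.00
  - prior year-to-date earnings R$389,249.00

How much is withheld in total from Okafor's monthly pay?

R$4,891.87

Provincial Income Tax: taxable = R$27,580.00 − 3×R$780.00 = R$25,240.00
  R$1,710.72 + 22.14% × (R$25,240.00 − R$12,800.00) = R$1,710.72 + 22.14% × R$12,440.00 = R$4,464.94
Social Insurance: cap R$403,480.00 − YTD R$389,249.00 = R$14,231.00 subject; 3% × R$14,231.00 = R$426.93
Total: R$4,464.94 + R$426.93 = R$4,891.87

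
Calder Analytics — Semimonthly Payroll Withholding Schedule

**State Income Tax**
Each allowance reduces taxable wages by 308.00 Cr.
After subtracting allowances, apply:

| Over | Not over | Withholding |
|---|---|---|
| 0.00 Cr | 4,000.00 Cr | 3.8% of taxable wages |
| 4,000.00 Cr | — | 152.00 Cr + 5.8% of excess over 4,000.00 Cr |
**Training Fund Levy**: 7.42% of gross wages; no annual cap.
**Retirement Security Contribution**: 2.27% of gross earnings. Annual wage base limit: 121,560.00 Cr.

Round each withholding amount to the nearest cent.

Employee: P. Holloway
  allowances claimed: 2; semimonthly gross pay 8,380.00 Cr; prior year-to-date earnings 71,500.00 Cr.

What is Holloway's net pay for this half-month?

State Income Tax: taxable = 8,380.00 Cr − 2×308.00 Cr = 7,764.00 Cr
  152.00 Cr + 5.8% × (7,764.00 Cr − 4,000.00 Cr) = 152.00 Cr + 5.8% × 3,764.00 Cr = 370.31 Cr
Training Fund Levy: 7.42% × 8,380.00 Cr = 621.80 Cr
Retirement Security Contribution: 2.27% × 8,380.00 Cr = 190.23 Cr
Total withheld: 370.31 Cr + 621.80 Cr + 190.23 Cr = 1,182.34 Cr
Net pay: 8,380.00 Cr − 1,182.34 Cr = 7,197.66 Cr

7,197.66 Cr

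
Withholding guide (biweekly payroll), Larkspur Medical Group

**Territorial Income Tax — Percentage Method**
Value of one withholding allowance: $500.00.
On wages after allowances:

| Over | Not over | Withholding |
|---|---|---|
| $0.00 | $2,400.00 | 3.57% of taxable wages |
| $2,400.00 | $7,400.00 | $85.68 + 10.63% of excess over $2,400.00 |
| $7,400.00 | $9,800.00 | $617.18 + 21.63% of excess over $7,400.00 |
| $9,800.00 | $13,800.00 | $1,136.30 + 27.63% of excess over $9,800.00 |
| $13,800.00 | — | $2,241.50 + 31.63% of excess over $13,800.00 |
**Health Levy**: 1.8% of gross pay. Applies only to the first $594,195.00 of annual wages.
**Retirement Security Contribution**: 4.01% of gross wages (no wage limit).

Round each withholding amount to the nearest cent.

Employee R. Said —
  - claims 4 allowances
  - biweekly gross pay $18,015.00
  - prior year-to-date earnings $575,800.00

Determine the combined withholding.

$3,988.77

Territorial Income Tax: taxable = $18,015.00 − 4×$500.00 = $16,015.00
  $2,241.50 + 31.63% × ($16,015.00 − $13,800.00) = $2,241.50 + 31.63% × $2,215.00 = $2,942.10
Health Levy: 1.8% × $18,015.00 = $324.27
Retirement Security Contribution: 4.01% × $18,015.00 = $722.40
Total: $2,942.10 + $324.27 + $722.40 = $3,988.77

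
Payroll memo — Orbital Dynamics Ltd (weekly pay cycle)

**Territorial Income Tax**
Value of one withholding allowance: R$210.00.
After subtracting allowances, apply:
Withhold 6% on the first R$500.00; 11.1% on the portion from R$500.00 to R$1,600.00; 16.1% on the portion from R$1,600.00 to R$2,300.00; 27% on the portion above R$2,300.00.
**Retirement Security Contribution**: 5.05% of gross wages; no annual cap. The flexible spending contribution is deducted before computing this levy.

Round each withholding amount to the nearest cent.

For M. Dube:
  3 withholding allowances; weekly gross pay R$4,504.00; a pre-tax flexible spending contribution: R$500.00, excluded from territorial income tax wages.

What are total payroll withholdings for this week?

Territorial Income Tax: taxable = R$4,504.00 − R$500.00 − 3×R$210.00 = R$3,374.00
  R$264.80 + 27% × (R$3,374.00 − R$2,300.00) = R$264.80 + 27% × R$1,074.00 = R$554.78
Retirement Security Contribution: 5.05% × R$4,004.00 = R$202.20
Total: R$554.78 + R$202.20 = R$756.98

R$756.98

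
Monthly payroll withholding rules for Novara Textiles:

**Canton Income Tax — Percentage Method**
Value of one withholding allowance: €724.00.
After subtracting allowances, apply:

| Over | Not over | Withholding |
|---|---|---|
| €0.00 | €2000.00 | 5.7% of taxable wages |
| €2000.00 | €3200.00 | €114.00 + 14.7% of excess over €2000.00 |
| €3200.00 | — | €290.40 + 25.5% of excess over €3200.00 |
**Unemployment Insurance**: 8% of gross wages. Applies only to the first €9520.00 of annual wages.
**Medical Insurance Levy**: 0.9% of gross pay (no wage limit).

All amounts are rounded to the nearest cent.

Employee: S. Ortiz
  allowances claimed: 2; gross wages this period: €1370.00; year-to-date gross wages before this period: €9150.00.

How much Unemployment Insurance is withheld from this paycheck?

€29.60

Unemployment Insurance: cap €9520.00 − YTD €9150.00 = €370.00 subject; 8% × €370.00 = €29.60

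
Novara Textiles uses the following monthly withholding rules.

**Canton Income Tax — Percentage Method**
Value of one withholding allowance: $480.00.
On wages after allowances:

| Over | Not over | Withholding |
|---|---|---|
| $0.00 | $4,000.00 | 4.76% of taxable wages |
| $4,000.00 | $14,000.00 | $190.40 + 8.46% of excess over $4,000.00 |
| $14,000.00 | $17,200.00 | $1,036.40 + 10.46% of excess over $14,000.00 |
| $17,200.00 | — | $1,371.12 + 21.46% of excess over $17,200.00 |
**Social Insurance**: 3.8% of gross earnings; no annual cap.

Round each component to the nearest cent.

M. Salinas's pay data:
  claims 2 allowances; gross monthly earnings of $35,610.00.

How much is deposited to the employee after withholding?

Canton Income Tax: taxable = $35,610.00 − 2×$480.00 = $34,650.00
  $1,371.12 + 21.46% × ($34,650.00 − $17,200.00) = $1,371.12 + 21.46% × $17,450.00 = $5,115.89
Social Insurance: 3.8% × $35,610.00 = $1,353.18
Total withheld: $5,115.89 + $1,353.18 = $6,469.07
Net pay: $35,610.00 − $6,469.07 = $29,140.93

$29,140.93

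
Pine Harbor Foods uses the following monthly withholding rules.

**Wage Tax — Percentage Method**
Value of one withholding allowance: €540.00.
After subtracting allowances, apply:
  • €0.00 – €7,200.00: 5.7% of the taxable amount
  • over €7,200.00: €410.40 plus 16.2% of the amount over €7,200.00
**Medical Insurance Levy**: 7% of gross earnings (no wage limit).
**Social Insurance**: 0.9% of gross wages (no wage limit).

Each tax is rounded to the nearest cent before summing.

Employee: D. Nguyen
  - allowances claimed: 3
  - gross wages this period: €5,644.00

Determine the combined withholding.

Wage Tax: taxable = €5,644.00 − 3×€540.00 = €4,024.00
  5.7% × €4,024.00 = €229.37
Medical Insurance Levy: 7% × €5,644.00 = €395.08
Social Insurance: 0.9% × €5,644.00 = €50.80
Total: €229.37 + €395.08 + €50.80 = €675.25

€675.25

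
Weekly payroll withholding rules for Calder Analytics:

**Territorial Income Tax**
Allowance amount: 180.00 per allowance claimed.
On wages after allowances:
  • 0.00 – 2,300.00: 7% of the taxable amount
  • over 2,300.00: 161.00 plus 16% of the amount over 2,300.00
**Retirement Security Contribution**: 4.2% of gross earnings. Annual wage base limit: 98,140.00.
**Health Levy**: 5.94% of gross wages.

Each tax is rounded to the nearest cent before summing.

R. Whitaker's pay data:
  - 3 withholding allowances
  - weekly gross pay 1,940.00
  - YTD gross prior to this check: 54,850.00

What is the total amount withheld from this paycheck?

294.72

Territorial Income Tax: taxable = 1,940.00 − 3×180.00 = 1,400.00
  7% × 1,400.00 = 98.00
Retirement Security Contribution: 4.2% × 1,940.00 = 81.48
Health Levy: 5.94% × 1,940.00 = 115.24
Total: 98.00 + 81.48 + 115.24 = 294.72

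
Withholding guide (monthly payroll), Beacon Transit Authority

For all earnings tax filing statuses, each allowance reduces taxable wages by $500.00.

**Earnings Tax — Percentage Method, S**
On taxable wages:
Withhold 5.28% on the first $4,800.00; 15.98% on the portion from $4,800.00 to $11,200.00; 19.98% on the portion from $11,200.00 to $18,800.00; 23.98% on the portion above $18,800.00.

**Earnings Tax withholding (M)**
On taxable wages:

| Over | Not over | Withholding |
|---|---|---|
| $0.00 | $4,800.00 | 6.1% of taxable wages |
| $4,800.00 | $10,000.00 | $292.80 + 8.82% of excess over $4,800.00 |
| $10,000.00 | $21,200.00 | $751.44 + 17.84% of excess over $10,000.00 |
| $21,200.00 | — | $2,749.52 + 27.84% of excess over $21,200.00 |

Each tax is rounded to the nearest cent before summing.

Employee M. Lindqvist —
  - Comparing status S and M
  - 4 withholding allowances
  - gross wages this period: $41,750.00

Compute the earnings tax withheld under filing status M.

$7,913.84

Earnings Tax (M): taxable = $41,750.00 − 4×$500.00 = $39,750.00
  $2,749.52 + 27.84% × ($39,750.00 − $21,200.00) = $2,749.52 + 27.84% × $18,550.00 = $7,913.84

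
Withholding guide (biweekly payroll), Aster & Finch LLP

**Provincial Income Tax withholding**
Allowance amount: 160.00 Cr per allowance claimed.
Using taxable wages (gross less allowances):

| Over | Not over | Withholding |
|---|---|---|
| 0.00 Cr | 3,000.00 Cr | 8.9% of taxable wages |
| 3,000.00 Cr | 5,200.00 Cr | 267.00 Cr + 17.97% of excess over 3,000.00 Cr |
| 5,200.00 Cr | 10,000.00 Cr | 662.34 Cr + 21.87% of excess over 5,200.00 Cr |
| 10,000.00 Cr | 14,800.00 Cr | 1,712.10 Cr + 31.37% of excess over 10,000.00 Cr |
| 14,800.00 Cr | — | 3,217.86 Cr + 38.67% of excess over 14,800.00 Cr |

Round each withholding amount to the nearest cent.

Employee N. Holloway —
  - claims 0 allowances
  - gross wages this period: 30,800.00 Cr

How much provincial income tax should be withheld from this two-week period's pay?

9,405.06 Cr

Provincial Income Tax: taxable = 30,800.00 Cr
  3,217.86 Cr + 38.67% × (30,800.00 Cr − 14,800.00 Cr) = 3,217.86 Cr + 38.67% × 16,000.00 Cr = 9,405.06 Cr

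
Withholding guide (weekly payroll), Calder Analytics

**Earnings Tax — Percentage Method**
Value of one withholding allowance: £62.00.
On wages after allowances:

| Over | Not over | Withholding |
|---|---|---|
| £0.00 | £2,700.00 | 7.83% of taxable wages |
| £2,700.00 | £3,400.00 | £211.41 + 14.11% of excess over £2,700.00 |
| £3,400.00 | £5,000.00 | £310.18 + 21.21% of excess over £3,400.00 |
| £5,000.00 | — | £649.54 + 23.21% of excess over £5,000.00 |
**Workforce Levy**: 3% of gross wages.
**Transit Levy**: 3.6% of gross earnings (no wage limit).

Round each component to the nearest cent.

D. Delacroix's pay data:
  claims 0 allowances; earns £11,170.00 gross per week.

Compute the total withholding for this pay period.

Earnings Tax: taxable = £11,170.00
  £649.54 + 23.21% × (£11,170.00 − £5,000.00) = £649.54 + 23.21% × £6,170.00 = £2,081.60
Workforce Levy: 3% × £11,170.00 = £335.10
Transit Levy: 3.6% × £11,170.00 = £402.12
Total: £2,081.60 + £335.10 + £402.12 = £2,818.82

£2,818.82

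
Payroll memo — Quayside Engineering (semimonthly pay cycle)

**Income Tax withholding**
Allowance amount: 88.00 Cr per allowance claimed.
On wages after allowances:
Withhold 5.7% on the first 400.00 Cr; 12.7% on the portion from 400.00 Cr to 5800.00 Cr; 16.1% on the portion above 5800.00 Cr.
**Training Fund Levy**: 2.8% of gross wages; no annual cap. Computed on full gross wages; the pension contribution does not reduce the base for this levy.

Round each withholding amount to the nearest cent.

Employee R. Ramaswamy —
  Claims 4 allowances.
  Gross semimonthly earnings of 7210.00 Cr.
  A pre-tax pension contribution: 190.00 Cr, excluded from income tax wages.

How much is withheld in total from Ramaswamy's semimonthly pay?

1050.23 Cr

Income Tax: taxable = 7210.00 Cr − 190.00 Cr − 4×88.00 Cr = 6668.00 Cr
  708.60 Cr + 16.1% × (6668.00 Cr − 5800.00 Cr) = 708.60 Cr + 16.1% × 868.00 Cr = 848.35 Cr
Training Fund Levy: 2.8% × 7210.00 Cr = 201.88 Cr
Total: 848.35 Cr + 201.88 Cr = 1050.23 Cr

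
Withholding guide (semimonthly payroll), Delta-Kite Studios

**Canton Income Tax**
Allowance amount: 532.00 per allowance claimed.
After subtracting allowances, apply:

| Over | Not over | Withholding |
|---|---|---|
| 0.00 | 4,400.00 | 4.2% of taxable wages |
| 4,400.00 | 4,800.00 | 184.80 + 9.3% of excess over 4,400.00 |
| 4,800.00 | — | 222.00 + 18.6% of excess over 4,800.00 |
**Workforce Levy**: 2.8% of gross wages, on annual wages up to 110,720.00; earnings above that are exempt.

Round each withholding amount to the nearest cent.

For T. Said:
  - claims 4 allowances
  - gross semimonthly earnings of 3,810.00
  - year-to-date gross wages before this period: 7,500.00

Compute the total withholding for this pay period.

177.32

Canton Income Tax: taxable = 3,810.00 − 4×532.00 = 1,682.00
  4.2% × 1,682.00 = 70.64
Workforce Levy: 2.8% × 3,810.00 = 106.68
Total: 70.64 + 106.68 = 177.32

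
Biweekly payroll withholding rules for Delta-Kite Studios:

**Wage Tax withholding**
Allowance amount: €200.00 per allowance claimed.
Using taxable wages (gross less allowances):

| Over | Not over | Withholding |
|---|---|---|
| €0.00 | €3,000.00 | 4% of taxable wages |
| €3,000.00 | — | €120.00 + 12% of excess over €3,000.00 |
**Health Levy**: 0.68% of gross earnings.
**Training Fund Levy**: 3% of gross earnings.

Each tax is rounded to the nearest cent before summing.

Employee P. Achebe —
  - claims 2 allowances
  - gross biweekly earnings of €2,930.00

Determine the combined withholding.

€209.02

Wage Tax: taxable = €2,930.00 − 2×€200.00 = €2,530.00
  4% × €2,530.00 = €101.20
Health Levy: 0.68% × €2,930.00 = €19.92
Training Fund Levy: 3% × €2,930.00 = €87.90
Total: €101.20 + €19.92 + €87.90 = €209.02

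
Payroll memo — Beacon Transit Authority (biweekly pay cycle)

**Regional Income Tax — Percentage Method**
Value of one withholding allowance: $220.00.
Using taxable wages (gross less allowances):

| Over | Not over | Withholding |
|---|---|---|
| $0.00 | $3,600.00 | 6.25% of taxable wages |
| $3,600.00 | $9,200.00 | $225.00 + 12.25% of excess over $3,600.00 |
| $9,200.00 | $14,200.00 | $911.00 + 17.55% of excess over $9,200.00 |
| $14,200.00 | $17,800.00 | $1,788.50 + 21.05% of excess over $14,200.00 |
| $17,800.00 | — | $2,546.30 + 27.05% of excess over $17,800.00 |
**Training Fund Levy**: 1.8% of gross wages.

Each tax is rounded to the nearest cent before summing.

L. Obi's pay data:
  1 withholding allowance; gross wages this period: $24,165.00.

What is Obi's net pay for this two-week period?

$19,521.51

Regional Income Tax: taxable = $24,165.00 − 1×$220.00 = $23,945.00
  $2,546.30 + 27.05% × ($23,945.00 − $17,800.00) = $2,546.30 + 27.05% × $6,145.00 = $4,208.52
Training Fund Levy: 1.8% × $24,165.00 = $434.97
Total withheld: $4,208.52 + $434.97 = $4,643.49
Net pay: $24,165.00 − $4,643.49 = $19,521.51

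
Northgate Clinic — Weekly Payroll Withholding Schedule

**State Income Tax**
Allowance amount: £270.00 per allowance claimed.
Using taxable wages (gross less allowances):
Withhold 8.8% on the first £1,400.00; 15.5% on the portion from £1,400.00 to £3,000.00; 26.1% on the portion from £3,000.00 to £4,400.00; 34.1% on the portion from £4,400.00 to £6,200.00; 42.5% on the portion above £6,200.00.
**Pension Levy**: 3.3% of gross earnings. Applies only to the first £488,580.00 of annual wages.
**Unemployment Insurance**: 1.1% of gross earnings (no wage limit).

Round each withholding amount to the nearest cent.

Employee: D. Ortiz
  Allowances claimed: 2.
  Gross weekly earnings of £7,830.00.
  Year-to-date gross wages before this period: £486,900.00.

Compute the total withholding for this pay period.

£1,955.22

State Income Tax: taxable = £7,830.00 − 2×£270.00 = £7,290.00
  £1,350.40 + 42.5% × (£7,290.00 − £6,200.00) = £1,350.40 + 42.5% × £1,090.00 = £1,813.65
Pension Levy: cap £488,580.00 − YTD £486,900.00 = £1,680.00 subject; 3.3% × £1,680.00 = £55.44
Unemployment Insurance: 1.1% × £7,830.00 = £86.13
Total: £1,813.65 + £55.44 + £86.13 = £1,955.22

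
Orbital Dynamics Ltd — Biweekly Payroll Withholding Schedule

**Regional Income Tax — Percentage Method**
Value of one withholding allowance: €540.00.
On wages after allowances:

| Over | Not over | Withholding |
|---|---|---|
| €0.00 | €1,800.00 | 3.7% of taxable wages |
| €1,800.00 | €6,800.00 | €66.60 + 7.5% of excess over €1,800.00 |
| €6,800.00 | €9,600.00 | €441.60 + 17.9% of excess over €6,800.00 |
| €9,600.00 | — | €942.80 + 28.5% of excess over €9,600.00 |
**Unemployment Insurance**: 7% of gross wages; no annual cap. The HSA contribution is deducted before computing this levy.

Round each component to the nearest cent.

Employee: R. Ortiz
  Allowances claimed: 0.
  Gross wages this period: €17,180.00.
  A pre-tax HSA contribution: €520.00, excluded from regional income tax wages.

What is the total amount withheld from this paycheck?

€4,121.10

Regional Income Tax: taxable = €17,180.00 − €520.00 = €16,660.00
  €942.80 + 28.5% × (€16,660.00 − €9,600.00) = €942.80 + 28.5% × €7,060.00 = €2,954.90
Unemployment Insurance: 7% × €16,660.00 = €1,166.20
Total: €2,954.90 + €1,166.20 = €4,121.10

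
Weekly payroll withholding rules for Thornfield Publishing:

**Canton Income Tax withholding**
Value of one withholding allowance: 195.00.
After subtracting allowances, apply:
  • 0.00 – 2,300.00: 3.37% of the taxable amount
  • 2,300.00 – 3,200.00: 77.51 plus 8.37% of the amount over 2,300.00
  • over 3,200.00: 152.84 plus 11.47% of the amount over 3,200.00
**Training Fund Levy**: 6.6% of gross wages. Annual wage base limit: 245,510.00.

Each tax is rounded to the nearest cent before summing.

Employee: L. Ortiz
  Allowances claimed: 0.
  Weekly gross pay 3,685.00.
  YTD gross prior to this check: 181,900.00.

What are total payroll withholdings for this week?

451.68

Canton Income Tax: taxable = 3,685.00
  152.84 + 11.47% × (3,685.00 − 3,200.00) = 152.84 + 11.47% × 485.00 = 208.47
Training Fund Levy: 6.6% × 3,685.00 = 243.21
Total: 208.47 + 243.21 = 451.68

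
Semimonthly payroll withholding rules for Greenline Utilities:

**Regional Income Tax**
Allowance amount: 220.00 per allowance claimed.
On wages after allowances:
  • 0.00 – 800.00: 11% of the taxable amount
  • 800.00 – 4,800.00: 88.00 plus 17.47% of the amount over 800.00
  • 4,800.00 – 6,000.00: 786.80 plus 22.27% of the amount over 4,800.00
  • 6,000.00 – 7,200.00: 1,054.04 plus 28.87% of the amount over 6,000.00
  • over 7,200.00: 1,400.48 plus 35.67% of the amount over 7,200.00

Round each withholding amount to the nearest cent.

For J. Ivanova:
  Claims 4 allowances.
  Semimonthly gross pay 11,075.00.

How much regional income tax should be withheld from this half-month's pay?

Regional Income Tax: taxable = 11,075.00 − 4×220.00 = 10,195.00
  1,400.48 + 35.67% × (10,195.00 − 7,200.00) = 1,400.48 + 35.67% × 2,995.00 = 2,468.80

2,468.80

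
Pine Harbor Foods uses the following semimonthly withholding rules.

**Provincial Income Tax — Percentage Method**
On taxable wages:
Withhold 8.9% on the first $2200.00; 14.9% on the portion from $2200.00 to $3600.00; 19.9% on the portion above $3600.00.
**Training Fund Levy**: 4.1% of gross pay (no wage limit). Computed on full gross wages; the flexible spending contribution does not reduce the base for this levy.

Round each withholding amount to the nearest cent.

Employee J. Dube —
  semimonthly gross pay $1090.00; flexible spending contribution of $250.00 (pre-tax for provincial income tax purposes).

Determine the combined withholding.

Provincial Income Tax: taxable = $1090.00 − $250.00 = $840.00
  8.9% × $840.00 = $74.76
Training Fund Levy: 4.1% × $1090.00 = $44.69
Total: $74.76 + $44.69 = $119.45

$119.45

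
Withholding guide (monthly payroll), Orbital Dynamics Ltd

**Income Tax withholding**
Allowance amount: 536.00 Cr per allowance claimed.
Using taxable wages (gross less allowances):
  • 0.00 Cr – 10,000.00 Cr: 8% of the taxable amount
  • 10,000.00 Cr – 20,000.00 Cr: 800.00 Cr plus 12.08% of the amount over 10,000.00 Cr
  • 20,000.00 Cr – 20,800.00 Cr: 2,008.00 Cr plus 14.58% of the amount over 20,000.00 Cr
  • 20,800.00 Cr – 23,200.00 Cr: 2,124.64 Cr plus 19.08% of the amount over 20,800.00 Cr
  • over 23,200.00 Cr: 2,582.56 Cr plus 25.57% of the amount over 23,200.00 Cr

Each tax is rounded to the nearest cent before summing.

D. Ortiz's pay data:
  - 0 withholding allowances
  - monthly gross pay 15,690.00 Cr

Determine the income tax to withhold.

Income Tax: taxable = 15,690.00 Cr
  800.00 Cr + 12.08% × (15,690.00 Cr − 10,000.00 Cr) = 800.00 Cr + 12.08% × 5,690.00 Cr = 1,487.35 Cr

1,487.35 Cr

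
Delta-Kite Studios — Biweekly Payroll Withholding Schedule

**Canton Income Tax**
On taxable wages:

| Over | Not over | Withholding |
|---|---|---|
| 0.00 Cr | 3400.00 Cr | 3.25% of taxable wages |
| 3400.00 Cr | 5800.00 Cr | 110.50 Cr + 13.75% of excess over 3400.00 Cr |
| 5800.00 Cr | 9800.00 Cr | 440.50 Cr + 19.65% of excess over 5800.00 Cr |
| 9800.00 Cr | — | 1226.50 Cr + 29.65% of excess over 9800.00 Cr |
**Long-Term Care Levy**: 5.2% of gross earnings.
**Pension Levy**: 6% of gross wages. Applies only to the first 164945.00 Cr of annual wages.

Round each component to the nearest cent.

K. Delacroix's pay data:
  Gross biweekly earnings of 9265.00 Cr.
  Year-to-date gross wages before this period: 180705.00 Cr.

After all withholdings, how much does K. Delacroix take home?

Canton Income Tax: taxable = 9265.00 Cr
  440.50 Cr + 19.65% × (9265.00 Cr − 5800.00 Cr) = 440.50 Cr + 19.65% × 3465.00 Cr = 1121.37 Cr
Long-Term Care Levy: 5.2% × 9265.00 Cr = 481.78 Cr
Pension Levy: YTD 180705.00 Cr ≥ cap 164945.00 Cr → 0.00 Cr
Total withheld: 1121.37 Cr + 481.78 Cr + 0.00 Cr = 1603.15 Cr
Net pay: 9265.00 Cr − 1603.15 Cr = 7661.85 Cr

7661.85 Cr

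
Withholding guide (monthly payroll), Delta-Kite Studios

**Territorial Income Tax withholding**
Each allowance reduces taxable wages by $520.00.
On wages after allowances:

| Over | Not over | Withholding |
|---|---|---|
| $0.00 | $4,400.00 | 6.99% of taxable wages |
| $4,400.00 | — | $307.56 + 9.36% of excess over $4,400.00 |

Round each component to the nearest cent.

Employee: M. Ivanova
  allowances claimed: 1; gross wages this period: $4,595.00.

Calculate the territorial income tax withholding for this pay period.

Territorial Income Tax: taxable = $4,595.00 − 1×$520.00 = $4,075.00
  6.99% × $4,075.00 = $284.84

$284.84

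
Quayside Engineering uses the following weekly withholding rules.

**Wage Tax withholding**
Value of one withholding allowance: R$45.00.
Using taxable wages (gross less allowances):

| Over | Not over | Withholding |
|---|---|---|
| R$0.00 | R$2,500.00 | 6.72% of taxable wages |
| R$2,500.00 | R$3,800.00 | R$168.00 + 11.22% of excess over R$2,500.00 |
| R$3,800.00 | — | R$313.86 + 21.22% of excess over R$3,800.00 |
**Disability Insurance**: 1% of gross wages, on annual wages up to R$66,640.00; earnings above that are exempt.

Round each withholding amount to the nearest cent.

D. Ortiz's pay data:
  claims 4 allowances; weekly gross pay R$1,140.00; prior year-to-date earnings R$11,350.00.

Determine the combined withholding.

R$75.91

Wage Tax: taxable = R$1,140.00 − 4×R$45.00 = R$960.00
  6.72% × R$960.00 = R$64.51
Disability Insurance: 1% × R$1,140.00 = R$11.40
Total: R$64.51 + R$11.40 = R$75.91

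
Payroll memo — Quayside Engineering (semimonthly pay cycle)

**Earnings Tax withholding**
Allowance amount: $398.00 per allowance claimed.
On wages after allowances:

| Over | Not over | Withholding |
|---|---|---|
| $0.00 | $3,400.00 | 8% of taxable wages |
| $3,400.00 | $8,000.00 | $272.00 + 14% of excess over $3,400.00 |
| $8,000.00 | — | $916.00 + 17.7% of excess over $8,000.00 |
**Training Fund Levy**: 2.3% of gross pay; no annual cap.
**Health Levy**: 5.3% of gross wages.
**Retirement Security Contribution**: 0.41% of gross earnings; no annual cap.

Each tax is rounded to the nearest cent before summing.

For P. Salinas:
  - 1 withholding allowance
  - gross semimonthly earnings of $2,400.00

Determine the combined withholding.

$352.40

Earnings Tax: taxable = $2,400.00 − 1×$398.00 = $2,002.00
  8% × $2,002.00 = $160.16
Training Fund Levy: 2.3% × $2,400.00 = $55.20
Health Levy: 5.3% × $2,400.00 = $127.20
Retirement Security Contribution: 0.41% × $2,400.00 = $9.84
Total: $160.16 + $55.20 + $127.20 + $9.84 = $352.40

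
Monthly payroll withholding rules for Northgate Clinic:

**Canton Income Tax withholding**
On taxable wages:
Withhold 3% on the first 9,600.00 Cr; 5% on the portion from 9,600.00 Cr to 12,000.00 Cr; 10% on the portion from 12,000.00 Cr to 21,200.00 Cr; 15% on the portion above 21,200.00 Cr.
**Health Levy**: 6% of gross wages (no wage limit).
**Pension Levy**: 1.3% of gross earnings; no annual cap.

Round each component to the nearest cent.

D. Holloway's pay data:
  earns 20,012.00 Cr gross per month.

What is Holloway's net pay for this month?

17,341.92 Cr

Canton Income Tax: taxable = 20,012.00 Cr
  408.00 Cr + 10% × (20,012.00 Cr − 12,000.00 Cr) = 408.00 Cr + 10% × 8,012.00 Cr = 1,209.20 Cr
Health Levy: 6% × 20,012.00 Cr = 1,200.72 Cr
Pension Levy: 1.3% × 20,012.00 Cr = 260.16 Cr
Total withheld: 1,209.20 Cr + 1,200.72 Cr + 260.16 Cr = 2,670.08 Cr
Net pay: 20,012.00 Cr − 2,670.08 Cr = 17,341.92 Cr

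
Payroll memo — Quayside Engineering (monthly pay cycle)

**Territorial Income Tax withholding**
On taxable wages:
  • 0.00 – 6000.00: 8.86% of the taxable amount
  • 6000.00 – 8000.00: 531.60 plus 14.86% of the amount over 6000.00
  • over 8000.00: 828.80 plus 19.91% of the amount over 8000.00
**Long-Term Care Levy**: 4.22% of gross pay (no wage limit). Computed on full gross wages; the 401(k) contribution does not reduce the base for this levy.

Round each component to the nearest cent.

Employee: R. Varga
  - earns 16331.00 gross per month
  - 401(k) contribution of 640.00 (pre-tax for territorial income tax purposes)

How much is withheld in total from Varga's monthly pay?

Territorial Income Tax: taxable = 16331.00 − 640.00 = 15691.00
  828.80 + 19.91% × (15691.00 − 8000.00) = 828.80 + 19.91% × 7691.00 = 2360.08
Long-Term Care Levy: 4.22% × 16331.00 = 689.17
Total: 2360.08 + 689.17 = 3049.25

3049.25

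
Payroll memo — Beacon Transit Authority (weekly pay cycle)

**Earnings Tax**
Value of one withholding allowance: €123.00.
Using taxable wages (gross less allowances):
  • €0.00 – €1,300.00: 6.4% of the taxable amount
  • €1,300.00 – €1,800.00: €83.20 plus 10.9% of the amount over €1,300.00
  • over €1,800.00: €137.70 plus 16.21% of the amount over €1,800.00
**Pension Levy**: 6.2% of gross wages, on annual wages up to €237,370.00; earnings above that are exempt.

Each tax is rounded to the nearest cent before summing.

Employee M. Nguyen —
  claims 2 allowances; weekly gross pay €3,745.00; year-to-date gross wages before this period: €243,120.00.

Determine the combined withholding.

€413.11

Earnings Tax: taxable = €3,745.00 − 2×€123.00 = €3,499.00
  €137.70 + 16.21% × (€3,499.00 − €1,800.00) = €137.70 + 16.21% × €1,699.00 = €413.11
Pension Levy: YTD €243,120.00 ≥ cap €237,370.00 → €0.00
Total: €413.11 + €0.00 = €413.11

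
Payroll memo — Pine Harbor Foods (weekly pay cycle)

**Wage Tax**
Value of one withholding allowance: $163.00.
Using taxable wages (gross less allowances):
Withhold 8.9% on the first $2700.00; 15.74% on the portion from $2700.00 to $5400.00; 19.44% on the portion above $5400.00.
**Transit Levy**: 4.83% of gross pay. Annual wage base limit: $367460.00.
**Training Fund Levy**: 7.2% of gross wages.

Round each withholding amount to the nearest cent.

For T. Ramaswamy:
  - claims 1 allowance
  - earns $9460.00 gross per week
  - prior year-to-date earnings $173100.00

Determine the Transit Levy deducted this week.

Transit Levy: 4.83% × $9460.00 = $456.92

$456.92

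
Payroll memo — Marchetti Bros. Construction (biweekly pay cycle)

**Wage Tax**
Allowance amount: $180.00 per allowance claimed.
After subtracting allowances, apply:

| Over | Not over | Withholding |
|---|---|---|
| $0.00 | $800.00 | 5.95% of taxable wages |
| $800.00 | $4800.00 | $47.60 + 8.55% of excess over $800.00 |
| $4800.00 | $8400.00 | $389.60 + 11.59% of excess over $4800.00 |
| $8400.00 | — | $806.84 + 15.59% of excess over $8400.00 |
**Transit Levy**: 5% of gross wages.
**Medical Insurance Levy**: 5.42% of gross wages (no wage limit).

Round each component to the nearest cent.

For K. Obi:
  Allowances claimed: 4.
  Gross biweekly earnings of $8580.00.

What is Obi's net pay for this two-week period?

Wage Tax: taxable = $8580.00 − 4×$180.00 = $7860.00
  $389.60 + 11.59% × ($7860.00 − $4800.00) = $389.60 + 11.59% × $3060.00 = $744.25
Transit Levy: 5% × $8580.00 = $429.00
Medical Insurance Levy: 5.42% × $8580.00 = $465.04
Total withheld: $744.25 + $429.00 + $465.04 = $1638.29
Net pay: $8580.00 − $1638.29 = $6941.71

$6941.71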